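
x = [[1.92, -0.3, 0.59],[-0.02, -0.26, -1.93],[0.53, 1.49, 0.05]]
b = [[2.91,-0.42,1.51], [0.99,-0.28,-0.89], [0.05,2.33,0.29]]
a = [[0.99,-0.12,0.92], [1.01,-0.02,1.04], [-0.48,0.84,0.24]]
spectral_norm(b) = 3.36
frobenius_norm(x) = 3.23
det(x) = 5.87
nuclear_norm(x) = 5.50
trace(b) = 2.92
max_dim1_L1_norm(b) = 4.84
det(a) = -0.01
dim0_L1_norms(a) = [2.48, 0.98, 2.2]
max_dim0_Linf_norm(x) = 1.93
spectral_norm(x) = 2.30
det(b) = 9.44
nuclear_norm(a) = 2.97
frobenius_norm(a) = 2.22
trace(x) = 1.71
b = a + x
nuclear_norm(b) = 6.91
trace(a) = 1.21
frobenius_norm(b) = 4.28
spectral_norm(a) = 2.00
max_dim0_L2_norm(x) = 2.02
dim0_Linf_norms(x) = [1.92, 1.49, 1.93]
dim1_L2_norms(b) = [3.31, 1.36, 2.35]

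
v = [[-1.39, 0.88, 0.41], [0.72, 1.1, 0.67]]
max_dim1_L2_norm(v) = 1.7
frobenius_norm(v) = 2.25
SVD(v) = [[-0.95,  -0.30], [-0.3,  0.95]] @ diag([1.7176435668222927, 1.4496898210838043]) @ [[0.65,  -0.68,  -0.34],[0.76,  0.54,  0.36]]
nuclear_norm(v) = 3.17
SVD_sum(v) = [[-1.06, 1.12, 0.56], [-0.33, 0.35, 0.18]] + [[-0.33, -0.24, -0.15], [1.05, 0.75, 0.49]]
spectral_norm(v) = 1.72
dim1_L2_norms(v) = [1.7, 1.48]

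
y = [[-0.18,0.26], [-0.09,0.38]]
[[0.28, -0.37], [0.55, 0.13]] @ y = [[-0.02, -0.07], [-0.11, 0.19]]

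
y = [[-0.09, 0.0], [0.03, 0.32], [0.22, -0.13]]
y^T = [[-0.09, 0.03, 0.22], [0.00, 0.32, -0.13]]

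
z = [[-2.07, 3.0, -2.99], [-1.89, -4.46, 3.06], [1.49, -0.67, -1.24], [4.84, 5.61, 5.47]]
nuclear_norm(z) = 19.10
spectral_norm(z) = 9.51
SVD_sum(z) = [[-0.32, -0.39, -0.28], [-1.42, -1.73, -1.25], [-0.13, -0.16, -0.12], [5.04, 6.18, 4.46]] + [[-0.44, 2.79, -3.37],[0.49, -3.16, 3.82],[-0.04, 0.24, -0.29],[0.11, -0.71, 0.85]] + [[-1.32, 0.60, 0.66], [-0.97, 0.44, 0.49], [1.66, -0.75, -0.83], [-0.31, 0.14, 0.16]]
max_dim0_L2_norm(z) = 7.8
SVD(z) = [[0.06, 0.65, -0.56], [0.27, -0.74, -0.41], [0.02, 0.06, 0.71], [-0.96, -0.17, -0.13]] @ diag([9.507818692945333, 6.7549273931005995, 2.8372239277185116]) @ [[-0.55, -0.68, -0.49], [-0.1, 0.63, -0.77], [0.83, -0.37, -0.42]]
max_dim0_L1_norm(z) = 13.74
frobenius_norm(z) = 12.00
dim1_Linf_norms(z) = [3.0, 4.46, 1.49, 5.61]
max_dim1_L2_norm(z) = 9.21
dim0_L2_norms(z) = [5.79, 7.8, 7.05]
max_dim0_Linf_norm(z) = 5.61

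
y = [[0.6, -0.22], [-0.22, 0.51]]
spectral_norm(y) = 0.78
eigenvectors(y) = [[0.77, 0.63], [-0.63, 0.77]]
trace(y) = 1.11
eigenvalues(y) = [0.78, 0.33]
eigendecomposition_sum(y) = [[0.47, -0.38], [-0.38, 0.31]] + [[0.13, 0.16], [0.16, 0.20]]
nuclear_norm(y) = 1.11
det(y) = 0.26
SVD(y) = [[-0.77, 0.63], [0.63, 0.77]] @ diag([0.7795551157288562, 0.33044488427114377]) @ [[-0.77, 0.63], [0.63, 0.77]]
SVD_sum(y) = [[0.47, -0.38], [-0.38, 0.31]] + [[0.13, 0.16], [0.16, 0.20]]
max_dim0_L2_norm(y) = 0.64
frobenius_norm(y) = 0.85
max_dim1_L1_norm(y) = 0.82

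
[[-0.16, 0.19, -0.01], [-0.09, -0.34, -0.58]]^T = [[-0.16, -0.09], [0.19, -0.34], [-0.01, -0.58]]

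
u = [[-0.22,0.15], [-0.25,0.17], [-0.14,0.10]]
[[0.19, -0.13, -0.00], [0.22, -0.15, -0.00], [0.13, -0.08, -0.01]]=u @ [[-0.51, 0.27, -0.49], [0.54, -0.46, -0.74]]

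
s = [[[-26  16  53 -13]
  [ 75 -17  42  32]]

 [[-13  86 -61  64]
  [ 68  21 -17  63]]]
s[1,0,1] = 86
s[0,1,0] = 75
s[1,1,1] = 21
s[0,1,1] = -17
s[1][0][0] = -13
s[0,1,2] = 42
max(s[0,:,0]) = 75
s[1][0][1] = 86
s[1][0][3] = 64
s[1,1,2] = -17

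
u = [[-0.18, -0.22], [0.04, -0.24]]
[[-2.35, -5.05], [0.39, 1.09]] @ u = [[0.22, 1.73], [-0.03, -0.35]]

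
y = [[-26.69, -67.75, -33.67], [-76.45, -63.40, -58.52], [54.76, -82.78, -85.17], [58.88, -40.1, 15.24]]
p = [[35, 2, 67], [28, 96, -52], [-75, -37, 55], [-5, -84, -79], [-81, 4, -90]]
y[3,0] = 58.88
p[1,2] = -52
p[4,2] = -90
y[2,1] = -82.78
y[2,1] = -82.78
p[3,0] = -5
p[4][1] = 4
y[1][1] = -63.4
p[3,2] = -79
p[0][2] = 67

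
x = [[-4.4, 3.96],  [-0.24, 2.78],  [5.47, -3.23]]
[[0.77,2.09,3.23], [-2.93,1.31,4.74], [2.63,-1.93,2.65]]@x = [[13.78, -1.57], [38.51, -23.27], [3.39, -3.51]]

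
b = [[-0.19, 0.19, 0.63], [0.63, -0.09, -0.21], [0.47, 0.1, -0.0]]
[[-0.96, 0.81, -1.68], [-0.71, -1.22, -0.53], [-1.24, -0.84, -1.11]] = b@[[-1.97, -1.69, -2.00], [-3.12, -0.43, -1.68], [-1.18, 0.9, -2.76]]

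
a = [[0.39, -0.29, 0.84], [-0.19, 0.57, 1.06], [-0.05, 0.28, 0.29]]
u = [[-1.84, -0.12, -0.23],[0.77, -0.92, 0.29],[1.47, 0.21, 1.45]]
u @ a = [[-0.68, 0.4, -1.74], [0.46, -0.67, -0.24], [0.46, 0.10, 1.88]]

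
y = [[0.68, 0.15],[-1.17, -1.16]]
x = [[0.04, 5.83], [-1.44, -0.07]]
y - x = [[0.64, -5.68], [0.27, -1.09]]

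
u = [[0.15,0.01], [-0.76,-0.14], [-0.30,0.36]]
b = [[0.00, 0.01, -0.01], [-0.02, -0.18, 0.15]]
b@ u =[[-0.0, -0.00], [0.09, 0.08]]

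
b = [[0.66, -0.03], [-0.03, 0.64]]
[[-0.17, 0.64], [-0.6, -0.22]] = b@ [[-0.30,  0.95], [-0.95,  -0.30]]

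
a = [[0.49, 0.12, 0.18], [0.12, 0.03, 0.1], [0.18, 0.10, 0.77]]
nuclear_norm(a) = 1.30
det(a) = -0.00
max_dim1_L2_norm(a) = 0.8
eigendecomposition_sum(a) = [[0.18, 0.07, 0.35], [0.07, 0.02, 0.13], [0.35, 0.13, 0.68]] + [[0.31, 0.05, -0.17],  [0.05, 0.01, -0.03],  [-0.17, -0.03, 0.09]] + [[-0.0, 0.0, -0.00], [0.00, -0.0, 0.0], [-0.0, 0.00, -0.00]]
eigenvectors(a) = [[0.45, 0.87, 0.21], [0.17, 0.15, -0.97], [0.88, -0.48, 0.08]]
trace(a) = 1.29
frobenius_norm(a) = 0.97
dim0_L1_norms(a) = [0.79, 0.25, 1.05]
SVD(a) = [[-0.45, 0.87, 0.21], [-0.17, 0.15, -0.97], [-0.88, -0.48, 0.08]] @ diag([0.8821233370721767, 0.4115157051250093, 0.0036390421971862967]) @ [[-0.45, -0.17, -0.88],[0.87, 0.15, -0.48],[-0.21, 0.97, -0.08]]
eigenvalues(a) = [0.88, 0.41, -0.0]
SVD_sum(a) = [[0.18, 0.07, 0.35], [0.07, 0.02, 0.13], [0.35, 0.13, 0.68]] + [[0.31, 0.05, -0.17], [0.05, 0.01, -0.03], [-0.17, -0.03, 0.09]] + [[-0.00, 0.0, -0.0], [0.00, -0.0, 0.00], [-0.0, 0.00, -0.0]]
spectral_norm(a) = 0.88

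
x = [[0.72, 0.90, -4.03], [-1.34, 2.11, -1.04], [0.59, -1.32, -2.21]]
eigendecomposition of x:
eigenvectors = [[0.77+0.00j, 0.77-0.00j, 0.71+0.00j], [(0.35+0.51j), 0.35-0.51j, (0.36+0j)], [-0.06-0.16j, (-0.06+0.16j), 0.61+0.00j]]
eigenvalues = [(1.46+1.44j), (1.46-1.44j), (-2.3+0j)]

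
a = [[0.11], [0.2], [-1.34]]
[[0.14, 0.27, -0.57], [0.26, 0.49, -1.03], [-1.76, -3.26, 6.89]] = a@[[1.31, 2.43, -5.14]]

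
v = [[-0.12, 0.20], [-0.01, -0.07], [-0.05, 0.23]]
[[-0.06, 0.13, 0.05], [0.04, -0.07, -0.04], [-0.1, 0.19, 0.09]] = v@[[-0.32, 0.40, 0.41],[-0.51, 0.90, 0.48]]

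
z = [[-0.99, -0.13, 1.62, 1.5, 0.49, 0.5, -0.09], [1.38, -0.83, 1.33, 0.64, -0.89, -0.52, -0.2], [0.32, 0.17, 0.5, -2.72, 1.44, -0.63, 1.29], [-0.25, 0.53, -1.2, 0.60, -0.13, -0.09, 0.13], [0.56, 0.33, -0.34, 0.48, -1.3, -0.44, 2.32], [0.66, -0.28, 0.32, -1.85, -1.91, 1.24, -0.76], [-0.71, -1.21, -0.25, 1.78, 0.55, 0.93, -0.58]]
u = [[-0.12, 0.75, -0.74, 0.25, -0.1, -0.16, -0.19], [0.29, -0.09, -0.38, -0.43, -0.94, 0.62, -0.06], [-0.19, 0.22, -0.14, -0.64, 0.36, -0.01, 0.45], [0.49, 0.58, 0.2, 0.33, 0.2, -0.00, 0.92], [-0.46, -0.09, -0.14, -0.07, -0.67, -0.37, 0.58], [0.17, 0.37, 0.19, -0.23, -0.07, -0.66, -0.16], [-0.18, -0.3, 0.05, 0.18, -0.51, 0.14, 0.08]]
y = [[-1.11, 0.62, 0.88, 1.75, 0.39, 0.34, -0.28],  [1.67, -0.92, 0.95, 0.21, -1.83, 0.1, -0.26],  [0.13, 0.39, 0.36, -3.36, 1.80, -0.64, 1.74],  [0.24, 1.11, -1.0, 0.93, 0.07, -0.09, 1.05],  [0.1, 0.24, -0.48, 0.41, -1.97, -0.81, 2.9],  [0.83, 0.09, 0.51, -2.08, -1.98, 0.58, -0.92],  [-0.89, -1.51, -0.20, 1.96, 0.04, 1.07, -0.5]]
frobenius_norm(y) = 8.28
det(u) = 0.12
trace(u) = -1.27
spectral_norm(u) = 1.55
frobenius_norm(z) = 7.13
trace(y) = -2.63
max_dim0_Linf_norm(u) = 0.94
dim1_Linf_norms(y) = [1.75, 1.83, 3.36, 1.11, 2.9, 2.08, 1.96]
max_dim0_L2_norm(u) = 1.33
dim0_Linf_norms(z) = [1.38, 1.21, 1.62, 2.72, 1.91, 1.24, 2.32]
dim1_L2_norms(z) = [2.52, 2.42, 3.45, 1.48, 2.83, 3.13, 2.59]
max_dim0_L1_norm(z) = 9.57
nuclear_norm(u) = 6.71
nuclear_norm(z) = 16.31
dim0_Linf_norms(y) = [1.67, 1.51, 1.0, 3.36, 1.98, 1.07, 2.9]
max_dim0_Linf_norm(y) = 3.36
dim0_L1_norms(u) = [1.9, 2.4, 1.84, 2.13, 2.85, 1.96, 2.44]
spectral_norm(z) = 4.45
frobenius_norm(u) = 2.78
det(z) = -18.61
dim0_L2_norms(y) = [2.36, 2.23, 1.83, 4.86, 3.81, 1.64, 3.71]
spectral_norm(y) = 5.24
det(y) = -224.53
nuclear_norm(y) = 18.77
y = u + z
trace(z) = -1.36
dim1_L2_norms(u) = [1.12, 1.3, 0.92, 1.27, 1.08, 0.85, 0.67]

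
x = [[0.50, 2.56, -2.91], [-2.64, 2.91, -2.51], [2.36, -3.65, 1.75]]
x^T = [[0.50, -2.64, 2.36], [2.56, 2.91, -3.65], [-2.91, -2.51, 1.75]]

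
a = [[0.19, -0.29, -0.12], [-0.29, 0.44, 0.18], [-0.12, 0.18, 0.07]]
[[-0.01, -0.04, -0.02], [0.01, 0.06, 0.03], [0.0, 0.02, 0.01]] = a @ [[-0.03, -0.11, -0.08], [0.02, 0.06, 0.04], [-0.05, -0.01, -0.08]]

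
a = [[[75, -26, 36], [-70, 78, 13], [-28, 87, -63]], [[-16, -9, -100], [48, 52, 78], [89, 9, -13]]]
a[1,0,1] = -9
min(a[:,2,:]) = -63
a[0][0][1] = -26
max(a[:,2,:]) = 89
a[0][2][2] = -63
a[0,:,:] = [[75, -26, 36], [-70, 78, 13], [-28, 87, -63]]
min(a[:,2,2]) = -63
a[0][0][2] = 36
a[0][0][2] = 36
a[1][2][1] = 9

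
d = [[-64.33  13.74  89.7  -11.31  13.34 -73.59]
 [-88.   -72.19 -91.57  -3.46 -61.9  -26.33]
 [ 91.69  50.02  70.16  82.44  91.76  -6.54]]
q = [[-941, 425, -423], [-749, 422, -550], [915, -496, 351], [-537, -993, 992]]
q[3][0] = -537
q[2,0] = 915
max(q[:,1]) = 425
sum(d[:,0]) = -60.639999999999986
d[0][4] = 13.34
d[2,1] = 50.02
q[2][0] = 915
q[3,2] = 992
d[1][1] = -72.19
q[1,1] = 422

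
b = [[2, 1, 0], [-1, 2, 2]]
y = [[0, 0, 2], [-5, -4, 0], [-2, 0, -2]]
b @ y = [[-5, -4, 4], [-14, -8, -6]]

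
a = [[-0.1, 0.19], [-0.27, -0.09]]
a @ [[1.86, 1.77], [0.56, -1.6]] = [[-0.08, -0.48], [-0.55, -0.33]]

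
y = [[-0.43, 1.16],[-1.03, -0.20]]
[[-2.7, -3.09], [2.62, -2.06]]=y @ [[-1.95, 2.35], [-3.05, -1.79]]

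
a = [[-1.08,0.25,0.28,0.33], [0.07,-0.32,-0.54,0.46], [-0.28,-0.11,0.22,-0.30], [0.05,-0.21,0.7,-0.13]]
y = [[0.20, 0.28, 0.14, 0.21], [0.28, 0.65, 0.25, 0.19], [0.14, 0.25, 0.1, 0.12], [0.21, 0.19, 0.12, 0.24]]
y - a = [[1.28,0.03,-0.14,-0.12], [0.21,0.97,0.79,-0.27], [0.42,0.36,-0.12,0.42], [0.16,0.4,-0.58,0.37]]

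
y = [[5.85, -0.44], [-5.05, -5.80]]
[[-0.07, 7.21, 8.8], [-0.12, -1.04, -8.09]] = y @ [[-0.01, 1.17, 1.51], [0.03, -0.84, 0.08]]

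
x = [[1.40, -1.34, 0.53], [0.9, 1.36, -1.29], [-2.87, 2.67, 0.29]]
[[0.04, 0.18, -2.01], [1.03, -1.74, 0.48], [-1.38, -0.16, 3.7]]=x@ [[0.15, -0.64, -0.76], [-0.25, -0.76, 0.6], [-0.96, 0.1, -0.27]]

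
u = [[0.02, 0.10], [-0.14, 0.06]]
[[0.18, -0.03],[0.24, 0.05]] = u @ [[-0.83, -0.45], [2.01, -0.23]]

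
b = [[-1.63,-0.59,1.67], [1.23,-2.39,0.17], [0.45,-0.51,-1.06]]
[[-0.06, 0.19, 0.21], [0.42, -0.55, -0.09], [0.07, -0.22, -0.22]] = b @ [[0.12, -0.11, 0.04], [-0.11, 0.18, 0.07], [0.04, 0.07, 0.19]]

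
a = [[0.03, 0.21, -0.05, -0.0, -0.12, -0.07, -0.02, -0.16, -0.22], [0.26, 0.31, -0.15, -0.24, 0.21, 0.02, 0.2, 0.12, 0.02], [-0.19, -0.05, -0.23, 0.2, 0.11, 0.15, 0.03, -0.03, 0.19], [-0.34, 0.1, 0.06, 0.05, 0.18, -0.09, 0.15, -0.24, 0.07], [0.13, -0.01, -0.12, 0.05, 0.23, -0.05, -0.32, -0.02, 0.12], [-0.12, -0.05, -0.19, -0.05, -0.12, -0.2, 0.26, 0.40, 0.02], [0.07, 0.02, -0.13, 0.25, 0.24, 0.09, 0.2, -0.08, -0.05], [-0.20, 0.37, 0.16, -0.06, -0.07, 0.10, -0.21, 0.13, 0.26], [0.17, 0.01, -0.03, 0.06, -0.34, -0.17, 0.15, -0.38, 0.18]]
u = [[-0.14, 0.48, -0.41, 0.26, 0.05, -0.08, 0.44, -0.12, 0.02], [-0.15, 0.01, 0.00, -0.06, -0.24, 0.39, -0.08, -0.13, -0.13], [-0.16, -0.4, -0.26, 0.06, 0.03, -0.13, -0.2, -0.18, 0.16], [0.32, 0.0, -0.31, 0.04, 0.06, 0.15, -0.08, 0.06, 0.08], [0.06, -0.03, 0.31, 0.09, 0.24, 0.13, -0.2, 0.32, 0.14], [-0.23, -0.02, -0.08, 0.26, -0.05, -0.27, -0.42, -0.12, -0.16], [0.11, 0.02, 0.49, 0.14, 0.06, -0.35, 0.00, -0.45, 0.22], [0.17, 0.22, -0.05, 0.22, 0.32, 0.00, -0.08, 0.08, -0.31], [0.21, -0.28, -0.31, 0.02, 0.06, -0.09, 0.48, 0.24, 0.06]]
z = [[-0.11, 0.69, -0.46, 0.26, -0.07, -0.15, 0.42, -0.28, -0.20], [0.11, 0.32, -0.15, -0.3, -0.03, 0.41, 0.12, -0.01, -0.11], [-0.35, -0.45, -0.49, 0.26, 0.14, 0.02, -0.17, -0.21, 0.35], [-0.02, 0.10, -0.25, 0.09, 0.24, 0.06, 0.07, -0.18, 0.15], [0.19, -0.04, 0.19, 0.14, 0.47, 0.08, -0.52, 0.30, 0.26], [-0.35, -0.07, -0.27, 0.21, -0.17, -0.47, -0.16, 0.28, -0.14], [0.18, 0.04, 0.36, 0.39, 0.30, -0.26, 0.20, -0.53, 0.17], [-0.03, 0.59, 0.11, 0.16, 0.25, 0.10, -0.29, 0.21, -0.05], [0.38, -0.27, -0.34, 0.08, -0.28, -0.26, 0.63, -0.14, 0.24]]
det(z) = -0.00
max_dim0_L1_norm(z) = 2.62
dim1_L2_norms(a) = [0.38, 0.59, 0.45, 0.51, 0.45, 0.58, 0.45, 0.59, 0.61]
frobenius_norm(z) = 2.51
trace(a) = 0.70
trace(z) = 0.46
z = u + a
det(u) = 0.00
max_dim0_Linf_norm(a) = 0.4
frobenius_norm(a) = 1.55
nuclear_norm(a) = 4.34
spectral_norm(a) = 0.71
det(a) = 0.00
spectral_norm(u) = 1.05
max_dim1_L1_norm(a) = 1.56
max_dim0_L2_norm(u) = 0.88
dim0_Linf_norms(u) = [0.32, 0.48, 0.49, 0.26, 0.32, 0.39, 0.48, 0.45, 0.31]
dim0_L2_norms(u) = [0.56, 0.72, 0.88, 0.47, 0.48, 0.65, 0.84, 0.67, 0.49]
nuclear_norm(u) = 5.29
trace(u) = -0.24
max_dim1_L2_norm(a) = 0.61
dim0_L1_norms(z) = [1.72, 2.57, 2.62, 1.89, 1.95, 1.81, 2.58, 2.14, 1.67]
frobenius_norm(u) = 1.97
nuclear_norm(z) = 6.11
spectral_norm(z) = 1.38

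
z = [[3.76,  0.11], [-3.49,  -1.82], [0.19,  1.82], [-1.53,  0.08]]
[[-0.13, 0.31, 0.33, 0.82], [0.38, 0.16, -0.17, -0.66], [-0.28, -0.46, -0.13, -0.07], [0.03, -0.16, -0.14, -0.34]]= z @ [[-0.03, 0.09, 0.09, 0.22], [-0.15, -0.26, -0.08, -0.06]]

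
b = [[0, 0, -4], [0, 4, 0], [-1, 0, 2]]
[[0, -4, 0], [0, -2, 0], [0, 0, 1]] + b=[[0, -4, -4], [0, 2, 0], [-1, 0, 3]]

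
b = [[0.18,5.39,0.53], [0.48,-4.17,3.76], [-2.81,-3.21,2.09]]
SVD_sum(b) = [[0.71,4.3,-1.83], [-0.78,-4.71,2.0], [-0.63,-3.78,1.60]] + [[-0.37, 1.07, 2.39], [-0.23, 0.66, 1.48], [-0.14, 0.40, 0.88]] + [[-0.17,0.01,-0.03], [1.49,-0.13,0.29], [-2.05,0.17,-0.39]]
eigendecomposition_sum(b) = [[0.82+1.10j, (0.9+1.24j), (1.21-1.3j)], [(-0.41+0.73j), -0.47+0.81j, 1.03+0.35j], [(-1.41+0.55j), (-1.59+0.59j), (1.04+1.67j)]] + [[0.82-1.10j, 0.90-1.24j, 1.21+1.30j],[-0.41-0.73j, -0.47-0.81j, (1.03-0.35j)],[(-1.41-0.55j), -1.59-0.59j, (1.04-1.67j)]] + [[-1.45-0.00j, (3.6+0j), (-1.89-0j)], [(1.3+0j), (-3.23-0j), 1.70+0.00j], [0.02+0.00j, -0.04-0.00j, 0.02+0.00j]]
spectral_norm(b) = 8.15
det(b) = -68.78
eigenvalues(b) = [(1.38+3.58j), (1.38-3.58j), (-4.66+0j)]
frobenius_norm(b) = 9.15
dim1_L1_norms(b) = [6.1, 8.41, 8.11]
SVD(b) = [[0.58, 0.81, 0.07], [-0.64, 0.5, -0.59], [-0.51, 0.3, 0.81]] @ diag([8.146310637190536, 3.257164954676825, 2.5921225782013906]) @ [[0.15, 0.91, -0.39], [-0.14, 0.41, 0.90], [-0.98, 0.08, -0.19]]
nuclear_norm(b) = 14.00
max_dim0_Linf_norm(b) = 5.39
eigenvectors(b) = [[(-0.16-0.6j), -0.16+0.60j, (-0.74+0j)],[(0.29-0.24j), (0.29+0.24j), (0.67+0j)],[(0.69+0j), (0.69-0j), (0.01+0j)]]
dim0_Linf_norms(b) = [2.81, 5.39, 3.76]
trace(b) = -1.90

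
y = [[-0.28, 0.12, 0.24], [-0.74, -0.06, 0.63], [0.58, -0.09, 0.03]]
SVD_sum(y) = [[-0.31, 0.01, 0.19], [-0.81, 0.02, 0.51], [0.41, -0.01, -0.25]] + [[0.01, -0.01, 0.02], [0.08, -0.04, 0.13], [0.17, -0.09, 0.28]] + [[0.02, 0.12, 0.03], [-0.01, -0.04, -0.01], [0.0, 0.01, 0.0]]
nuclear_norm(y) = 1.64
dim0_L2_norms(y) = [0.98, 0.16, 0.67]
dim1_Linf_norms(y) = [0.28, 0.74, 0.58]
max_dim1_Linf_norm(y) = 0.74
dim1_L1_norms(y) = [0.64, 1.43, 0.7]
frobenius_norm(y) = 1.20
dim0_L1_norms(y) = [1.6, 0.27, 0.9]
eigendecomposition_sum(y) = [[-0.19+0.02j, (0.06+0.05j), 0.07-0.04j], [(-0.43-0.52j), -0.03+0.26j, 0.26+0.12j], [0.20+0.01j, -0.05-0.06j, (-0.08+0.03j)]] + [[(-0.19-0.02j), (0.06-0.05j), 0.07+0.04j],[(-0.43+0.52j), (-0.03-0.26j), (0.26-0.12j)],[(0.2-0.01j), -0.05+0.06j, (-0.08-0.03j)]] + [[(0.1+0j), (0.01-0j), (0.1-0j)], [(0.11+0j), 0.01-0.00j, (0.12-0j)], [(0.18+0j), 0.01-0.00j, (0.19-0j)]]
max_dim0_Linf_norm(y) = 0.74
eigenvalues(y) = [(-0.3+0.31j), (-0.3-0.31j), (0.29+0j)]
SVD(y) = [[-0.32, -0.07, 0.94], [-0.85, -0.43, -0.32], [0.42, -0.90, 0.08]] @ diag([1.1333463144179106, 0.3776601073701361, 0.1296108594852904]) @ [[0.85, -0.02, -0.53], [-0.50, 0.26, -0.82], [0.16, 0.96, 0.21]]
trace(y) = -0.31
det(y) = 0.06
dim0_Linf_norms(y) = [0.74, 0.12, 0.63]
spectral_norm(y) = 1.13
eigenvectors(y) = [[-0.14+0.22j, -0.14-0.22j, (0.42+0j)], [-0.92+0.00j, -0.92-0.00j, (0.48+0j)], [0.19-0.20j, (0.19+0.2j), (0.77+0j)]]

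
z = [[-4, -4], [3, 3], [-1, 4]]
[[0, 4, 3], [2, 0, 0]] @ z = [[9, 24], [-8, -8]]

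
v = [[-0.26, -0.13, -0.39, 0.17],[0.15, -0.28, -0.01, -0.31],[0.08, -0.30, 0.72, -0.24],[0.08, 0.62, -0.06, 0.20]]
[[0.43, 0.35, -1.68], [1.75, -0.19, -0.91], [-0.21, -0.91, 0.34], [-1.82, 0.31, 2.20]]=v @ [[1.53, 1.24, 4.78],[-2.55, -0.23, 2.03],[-2.37, -1.01, 1.91],[-2.54, 1.46, 3.36]]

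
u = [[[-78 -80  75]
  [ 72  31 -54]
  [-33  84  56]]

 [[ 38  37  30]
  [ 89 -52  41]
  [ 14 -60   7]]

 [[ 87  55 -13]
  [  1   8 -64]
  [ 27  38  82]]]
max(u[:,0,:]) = 87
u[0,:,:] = [[-78, -80, 75], [72, 31, -54], [-33, 84, 56]]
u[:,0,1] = [-80, 37, 55]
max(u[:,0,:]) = 87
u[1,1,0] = 89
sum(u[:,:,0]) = 217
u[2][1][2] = -64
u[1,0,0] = 38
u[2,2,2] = 82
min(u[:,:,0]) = -78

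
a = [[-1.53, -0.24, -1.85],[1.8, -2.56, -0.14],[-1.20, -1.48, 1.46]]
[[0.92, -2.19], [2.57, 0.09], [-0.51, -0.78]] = a@[[0.39, 0.73], [-0.69, 0.45], [-0.73, 0.52]]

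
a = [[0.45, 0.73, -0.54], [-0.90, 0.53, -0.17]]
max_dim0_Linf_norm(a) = 0.9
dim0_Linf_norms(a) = [0.9, 0.73, 0.54]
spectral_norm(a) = 1.08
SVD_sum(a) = [[-0.28,0.39,-0.20], [-0.50,0.72,-0.36]] + [[0.73, 0.34, -0.34], [-0.4, -0.19, 0.19]]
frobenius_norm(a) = 1.47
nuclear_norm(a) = 2.07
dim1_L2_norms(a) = [1.01, 1.06]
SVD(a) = [[0.48, 0.88], [0.88, -0.48]] @ diag([1.0772603659675075, 0.9931314635613713]) @ [[-0.53, 0.76, -0.38],  [0.83, 0.39, -0.39]]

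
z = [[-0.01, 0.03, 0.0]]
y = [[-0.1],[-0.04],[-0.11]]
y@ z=[[0.0, -0.0, 0.00], [0.0, -0.0, 0.00], [0.0, -0.0, 0.00]]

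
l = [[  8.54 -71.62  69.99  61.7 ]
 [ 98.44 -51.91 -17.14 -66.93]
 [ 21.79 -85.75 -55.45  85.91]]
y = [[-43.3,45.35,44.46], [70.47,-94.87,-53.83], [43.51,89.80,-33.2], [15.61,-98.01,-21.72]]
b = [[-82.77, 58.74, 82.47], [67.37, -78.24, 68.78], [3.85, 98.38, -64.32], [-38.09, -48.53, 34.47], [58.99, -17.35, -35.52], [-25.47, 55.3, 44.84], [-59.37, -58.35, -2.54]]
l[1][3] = -66.93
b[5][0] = -25.47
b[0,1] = 58.74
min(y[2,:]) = -33.2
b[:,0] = [-82.77, 67.37, 3.85, -38.09, 58.99, -25.47, -59.37]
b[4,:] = [58.99, -17.35, -35.52]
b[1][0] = 67.37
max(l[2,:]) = 85.91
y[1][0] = 70.47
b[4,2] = -35.52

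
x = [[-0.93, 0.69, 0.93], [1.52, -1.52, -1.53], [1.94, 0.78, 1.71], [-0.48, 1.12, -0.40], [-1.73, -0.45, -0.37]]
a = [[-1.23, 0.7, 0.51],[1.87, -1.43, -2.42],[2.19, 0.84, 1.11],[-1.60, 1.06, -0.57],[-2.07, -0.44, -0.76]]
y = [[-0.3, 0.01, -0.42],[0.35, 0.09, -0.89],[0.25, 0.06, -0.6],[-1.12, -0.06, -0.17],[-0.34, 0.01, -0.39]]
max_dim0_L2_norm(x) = 3.19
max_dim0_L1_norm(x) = 6.6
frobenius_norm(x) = 4.63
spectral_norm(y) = 1.29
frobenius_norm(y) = 1.78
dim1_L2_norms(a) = [1.5, 3.38, 2.59, 2.0, 2.25]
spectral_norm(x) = 3.23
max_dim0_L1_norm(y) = 2.47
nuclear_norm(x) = 7.48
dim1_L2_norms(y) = [0.52, 0.96, 0.65, 1.13, 0.52]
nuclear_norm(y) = 2.52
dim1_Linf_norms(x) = [0.93, 1.53, 1.94, 1.12, 1.73]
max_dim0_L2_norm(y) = 1.28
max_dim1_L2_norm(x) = 2.7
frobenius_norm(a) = 5.43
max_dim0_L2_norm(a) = 4.08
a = y + x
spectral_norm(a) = 4.16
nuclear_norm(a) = 8.60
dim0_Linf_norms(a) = [2.19, 1.43, 2.42]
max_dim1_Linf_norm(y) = 1.12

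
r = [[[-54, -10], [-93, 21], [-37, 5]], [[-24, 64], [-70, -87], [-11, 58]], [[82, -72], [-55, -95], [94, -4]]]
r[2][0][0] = 82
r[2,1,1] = -95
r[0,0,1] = -10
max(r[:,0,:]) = 82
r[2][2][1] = -4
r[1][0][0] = -24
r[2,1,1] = -95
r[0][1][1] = 21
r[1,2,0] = -11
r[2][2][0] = 94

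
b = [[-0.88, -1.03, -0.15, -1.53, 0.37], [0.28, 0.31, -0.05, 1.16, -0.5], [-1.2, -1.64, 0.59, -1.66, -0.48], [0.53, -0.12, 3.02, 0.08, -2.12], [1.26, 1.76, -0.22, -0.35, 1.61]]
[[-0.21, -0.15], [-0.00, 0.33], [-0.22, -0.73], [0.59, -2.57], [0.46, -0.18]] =b@ [[-0.47, 0.92], [0.33, -0.41], [0.58, -1.46], [0.23, -0.16], [0.42, -0.62]]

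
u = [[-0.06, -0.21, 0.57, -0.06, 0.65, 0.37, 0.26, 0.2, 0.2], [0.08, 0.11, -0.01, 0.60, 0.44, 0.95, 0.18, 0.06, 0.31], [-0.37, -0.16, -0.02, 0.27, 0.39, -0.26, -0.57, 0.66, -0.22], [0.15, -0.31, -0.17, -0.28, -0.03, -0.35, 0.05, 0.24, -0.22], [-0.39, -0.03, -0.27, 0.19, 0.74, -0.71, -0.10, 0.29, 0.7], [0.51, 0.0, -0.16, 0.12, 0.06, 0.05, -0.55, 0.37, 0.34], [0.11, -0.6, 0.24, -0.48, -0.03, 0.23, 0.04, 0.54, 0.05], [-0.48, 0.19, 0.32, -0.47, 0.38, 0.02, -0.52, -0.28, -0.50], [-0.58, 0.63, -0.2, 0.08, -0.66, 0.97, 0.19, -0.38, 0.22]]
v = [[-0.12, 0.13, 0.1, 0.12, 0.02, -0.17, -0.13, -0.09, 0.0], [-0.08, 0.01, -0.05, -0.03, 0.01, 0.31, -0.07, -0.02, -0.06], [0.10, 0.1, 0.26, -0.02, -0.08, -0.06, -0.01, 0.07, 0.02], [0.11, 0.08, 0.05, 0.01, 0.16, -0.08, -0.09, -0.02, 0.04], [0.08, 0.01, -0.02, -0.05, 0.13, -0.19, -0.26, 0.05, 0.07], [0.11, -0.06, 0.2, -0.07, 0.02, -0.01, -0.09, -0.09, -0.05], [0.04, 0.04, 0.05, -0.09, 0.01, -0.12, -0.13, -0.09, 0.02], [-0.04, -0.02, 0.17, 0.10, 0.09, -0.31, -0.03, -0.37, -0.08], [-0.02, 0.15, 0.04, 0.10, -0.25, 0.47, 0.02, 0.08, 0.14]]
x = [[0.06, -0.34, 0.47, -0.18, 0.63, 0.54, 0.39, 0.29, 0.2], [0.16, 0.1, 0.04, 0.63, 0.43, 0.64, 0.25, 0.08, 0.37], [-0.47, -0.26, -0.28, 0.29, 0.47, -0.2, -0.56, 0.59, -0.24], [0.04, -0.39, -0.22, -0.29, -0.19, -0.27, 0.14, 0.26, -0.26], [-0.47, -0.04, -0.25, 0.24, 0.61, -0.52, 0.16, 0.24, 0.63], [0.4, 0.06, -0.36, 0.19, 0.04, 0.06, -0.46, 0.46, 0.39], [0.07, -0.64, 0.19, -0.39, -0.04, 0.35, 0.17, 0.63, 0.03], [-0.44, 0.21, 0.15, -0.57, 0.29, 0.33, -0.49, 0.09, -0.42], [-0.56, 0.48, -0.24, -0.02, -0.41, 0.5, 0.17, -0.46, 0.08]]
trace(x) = 0.60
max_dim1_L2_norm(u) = 1.54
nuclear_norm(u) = 8.93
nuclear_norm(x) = 8.42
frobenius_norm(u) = 3.45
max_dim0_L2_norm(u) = 1.65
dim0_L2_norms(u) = [1.08, 0.99, 0.81, 1.01, 1.38, 1.65, 1.02, 1.13, 1.07]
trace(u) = 0.52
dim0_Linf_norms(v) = [0.12, 0.15, 0.26, 0.12, 0.25, 0.47, 0.26, 0.37, 0.14]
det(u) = 0.07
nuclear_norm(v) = 2.67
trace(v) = -0.08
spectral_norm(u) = 2.02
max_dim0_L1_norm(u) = 3.91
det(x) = -0.01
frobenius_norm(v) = 1.14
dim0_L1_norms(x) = [2.67, 2.52, 2.2, 2.8, 3.11, 3.41, 2.79, 3.1, 2.62]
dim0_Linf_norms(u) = [0.58, 0.63, 0.57, 0.6, 0.74, 0.97, 0.57, 0.66, 0.7]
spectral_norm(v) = 0.84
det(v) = 0.00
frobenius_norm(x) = 3.25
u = x + v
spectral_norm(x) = 1.68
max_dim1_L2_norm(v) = 0.59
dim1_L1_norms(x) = [3.1, 2.7, 3.36, 2.06, 3.16, 2.42, 2.51, 2.99, 2.92]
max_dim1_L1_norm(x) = 3.36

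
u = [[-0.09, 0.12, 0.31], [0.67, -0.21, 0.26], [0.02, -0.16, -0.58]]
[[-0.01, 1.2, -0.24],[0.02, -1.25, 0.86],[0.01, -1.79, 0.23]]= u@[[0.35, -2.62, 1.05], [0.74, 0.99, -0.9], [-0.21, 2.73, -0.11]]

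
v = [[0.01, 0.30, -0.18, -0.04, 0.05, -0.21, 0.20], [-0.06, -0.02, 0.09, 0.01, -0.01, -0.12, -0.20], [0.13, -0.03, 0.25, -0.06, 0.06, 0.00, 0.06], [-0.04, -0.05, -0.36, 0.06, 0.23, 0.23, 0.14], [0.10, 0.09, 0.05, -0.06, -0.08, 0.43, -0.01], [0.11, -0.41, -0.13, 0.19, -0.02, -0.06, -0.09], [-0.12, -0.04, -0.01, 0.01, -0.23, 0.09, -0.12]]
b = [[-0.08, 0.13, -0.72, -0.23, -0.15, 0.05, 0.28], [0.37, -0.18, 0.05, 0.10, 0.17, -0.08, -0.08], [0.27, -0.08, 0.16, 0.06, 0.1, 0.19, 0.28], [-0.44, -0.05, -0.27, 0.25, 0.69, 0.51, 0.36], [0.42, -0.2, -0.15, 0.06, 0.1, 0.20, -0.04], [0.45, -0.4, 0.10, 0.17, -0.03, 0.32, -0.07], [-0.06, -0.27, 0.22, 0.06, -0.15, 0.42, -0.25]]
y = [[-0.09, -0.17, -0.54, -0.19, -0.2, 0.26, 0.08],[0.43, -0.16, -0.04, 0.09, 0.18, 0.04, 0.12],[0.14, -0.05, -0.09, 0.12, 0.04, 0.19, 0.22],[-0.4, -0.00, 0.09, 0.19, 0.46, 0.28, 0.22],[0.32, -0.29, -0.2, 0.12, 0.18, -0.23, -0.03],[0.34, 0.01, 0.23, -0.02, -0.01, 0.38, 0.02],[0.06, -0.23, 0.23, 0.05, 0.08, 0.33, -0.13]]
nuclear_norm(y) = 3.41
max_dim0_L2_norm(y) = 0.77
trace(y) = 0.28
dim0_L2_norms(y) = [0.77, 0.44, 0.67, 0.33, 0.57, 0.7, 0.37]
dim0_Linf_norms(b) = [0.45, 0.4, 0.72, 0.25, 0.69, 0.51, 0.36]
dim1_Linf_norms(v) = [0.3, 0.2, 0.25, 0.36, 0.43, 0.41, 0.23]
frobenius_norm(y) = 1.52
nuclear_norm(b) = 4.04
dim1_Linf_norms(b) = [0.72, 0.37, 0.28, 0.69, 0.42, 0.45, 0.42]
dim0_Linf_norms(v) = [0.13, 0.41, 0.36, 0.19, 0.23, 0.43, 0.2]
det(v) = -0.00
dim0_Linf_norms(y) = [0.43, 0.29, 0.54, 0.19, 0.46, 0.38, 0.22]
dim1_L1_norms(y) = [1.53, 1.06, 0.85, 1.64, 1.37, 1.01, 1.11]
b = y + v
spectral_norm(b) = 1.16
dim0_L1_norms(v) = [0.57, 0.94, 1.07, 0.43, 0.68, 1.14, 0.82]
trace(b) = 0.32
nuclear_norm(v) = 2.40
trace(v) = 0.04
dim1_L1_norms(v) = [0.99, 0.51, 0.59, 1.11, 0.82, 1.01, 0.62]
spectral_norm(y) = 0.82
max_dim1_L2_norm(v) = 0.51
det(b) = -0.00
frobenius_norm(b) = 1.88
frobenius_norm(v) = 1.09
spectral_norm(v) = 0.61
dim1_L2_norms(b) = [0.84, 0.47, 0.48, 1.09, 0.54, 0.71, 0.62]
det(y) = 0.00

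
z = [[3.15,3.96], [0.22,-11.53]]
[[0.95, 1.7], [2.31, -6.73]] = z@[[0.54, -0.19], [-0.19, 0.58]]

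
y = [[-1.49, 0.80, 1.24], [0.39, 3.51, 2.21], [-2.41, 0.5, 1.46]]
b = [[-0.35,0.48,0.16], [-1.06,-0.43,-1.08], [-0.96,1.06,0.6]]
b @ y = [[0.32,1.48,0.86], [4.01,-2.9,-3.84], [0.40,3.25,2.03]]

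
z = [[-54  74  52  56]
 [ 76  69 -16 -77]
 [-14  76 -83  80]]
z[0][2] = 52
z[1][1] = 69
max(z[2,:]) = 80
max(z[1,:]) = 76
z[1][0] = 76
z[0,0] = -54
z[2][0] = -14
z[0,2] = 52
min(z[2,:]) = -83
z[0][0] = -54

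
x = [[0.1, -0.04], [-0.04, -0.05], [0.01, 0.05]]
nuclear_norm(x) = 0.19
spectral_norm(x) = 0.11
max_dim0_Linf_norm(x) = 0.1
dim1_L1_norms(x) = [0.14, 0.09, 0.06]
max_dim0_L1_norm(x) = 0.15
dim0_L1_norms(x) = [0.15, 0.14]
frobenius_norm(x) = 0.14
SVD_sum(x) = [[0.1,-0.03], [-0.02,0.01], [-0.00,0.00]] + [[-0.0, -0.01], [-0.02, -0.06], [0.01, 0.05]]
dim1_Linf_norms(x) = [0.1, 0.05, 0.05]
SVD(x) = [[-0.97, -0.16], [0.23, -0.75], [0.03, 0.65]] @ diag([0.11003845890640873, 0.07868632385302161]) @ [[-0.96, 0.26], [0.26, 0.96]]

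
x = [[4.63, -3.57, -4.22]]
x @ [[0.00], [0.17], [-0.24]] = [[0.41]]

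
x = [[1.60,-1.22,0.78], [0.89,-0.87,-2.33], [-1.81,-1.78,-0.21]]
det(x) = -14.18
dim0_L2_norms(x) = [2.57, 2.33, 2.47]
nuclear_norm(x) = 7.32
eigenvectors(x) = [[(0.64+0j), (0.64-0j), 0.10+0.00j], [(-0.04-0.51j), -0.04+0.51j, (0.77+0j)], [(-0.07+0.57j), (-0.07-0.57j), (0.63+0j)]]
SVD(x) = [[0.1, 0.45, -0.89], [0.91, 0.32, 0.26], [0.40, -0.83, -0.38]] @ diag([2.6904071863948174, 2.6074532708271603, 2.0214342957038847]) @ [[0.09, -0.61, -0.79], [0.96, 0.25, -0.09], [-0.25, 0.75, -0.60]]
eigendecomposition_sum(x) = [[(0.82+0.79j), (-0.51+0.36j), 0.48-0.57j], [0.57-0.70j, (0.32+0.38j), -0.49-0.34j], [(-0.8+0.64j), (-0.27-0.49j), 0.45+0.49j]] + [[0.82-0.79j, (-0.51-0.36j), 0.48+0.57j], [(0.57+0.7j), 0.32-0.38j, (-0.49+0.34j)], [(-0.8-0.64j), -0.27+0.49j, 0.45-0.49j]] + [[-0.03-0.00j, (-0.21+0j), -0.18+0.00j],[-0.26-0.00j, (-1.52+0j), -1.36+0.00j],[-0.21-0.00j, -1.25+0.00j, (-1.12+0j)]]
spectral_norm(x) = 2.69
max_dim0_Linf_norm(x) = 2.33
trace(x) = 0.52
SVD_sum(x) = [[0.02, -0.16, -0.21],[0.21, -1.48, -1.94],[0.09, -0.66, -0.86]] + [[1.12, 0.29, -0.10],[0.81, 0.21, -0.07],[-2.10, -0.55, 0.19]] + [[0.46, -1.36, 1.09],[-0.13, 0.4, -0.32],[0.19, -0.57, 0.46]]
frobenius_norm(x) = 4.26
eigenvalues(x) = [(1.59+1.66j), (1.59-1.66j), (-2.67+0j)]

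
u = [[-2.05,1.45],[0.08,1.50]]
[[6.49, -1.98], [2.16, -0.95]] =u @ [[-2.07,0.5],[1.55,-0.66]]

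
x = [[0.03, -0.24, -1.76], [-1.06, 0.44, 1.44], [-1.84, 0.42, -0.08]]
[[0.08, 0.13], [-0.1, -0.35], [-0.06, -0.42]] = x@[[0.08, 0.20], [0.20, -0.14], [-0.07, -0.05]]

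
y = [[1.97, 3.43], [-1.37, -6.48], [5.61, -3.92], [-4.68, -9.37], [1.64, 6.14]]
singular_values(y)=[14.49, 6.82]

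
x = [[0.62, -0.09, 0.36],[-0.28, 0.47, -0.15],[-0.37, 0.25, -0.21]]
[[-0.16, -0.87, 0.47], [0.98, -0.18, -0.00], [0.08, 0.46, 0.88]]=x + [[-0.78, -0.78, 0.11],[1.26, -0.65, 0.15],[0.45, 0.21, 1.09]]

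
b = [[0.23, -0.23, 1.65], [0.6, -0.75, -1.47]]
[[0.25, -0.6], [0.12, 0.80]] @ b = [[-0.30,  0.39,  1.29], [0.51,  -0.63,  -0.98]]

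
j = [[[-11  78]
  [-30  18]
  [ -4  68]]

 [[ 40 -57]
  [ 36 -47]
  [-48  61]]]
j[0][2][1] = 68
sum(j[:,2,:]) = 77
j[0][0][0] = -11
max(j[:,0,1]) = 78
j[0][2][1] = 68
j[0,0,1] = 78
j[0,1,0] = -30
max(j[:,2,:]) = 68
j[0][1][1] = 18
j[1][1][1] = -47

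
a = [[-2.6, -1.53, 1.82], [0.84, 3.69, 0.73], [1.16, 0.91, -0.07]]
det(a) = -5.386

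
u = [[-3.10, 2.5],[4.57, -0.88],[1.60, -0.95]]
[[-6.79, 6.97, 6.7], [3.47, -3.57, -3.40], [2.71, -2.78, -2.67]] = u @ [[0.31, -0.32, -0.30], [-2.33, 2.39, 2.31]]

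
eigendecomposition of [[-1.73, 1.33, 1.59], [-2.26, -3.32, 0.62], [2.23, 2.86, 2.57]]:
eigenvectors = [[(0.27+0.31j), 0.27-0.31j, (0.3+0j)], [(-0.84+0j), -0.84-0.00j, (-0.01+0j)], [(0.35-0.07j), 0.35+0.07j, 0.95+0.00j]]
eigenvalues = [(-2.86+0.88j), (-2.86-0.88j), (3.23+0j)]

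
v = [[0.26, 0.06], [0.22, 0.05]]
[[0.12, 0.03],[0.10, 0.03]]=v @ [[0.45, -0.0], [-0.00, 0.53]]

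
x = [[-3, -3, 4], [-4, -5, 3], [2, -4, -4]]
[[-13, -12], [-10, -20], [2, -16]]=x @ [[-3, 0], [2, 4], [-4, 0]]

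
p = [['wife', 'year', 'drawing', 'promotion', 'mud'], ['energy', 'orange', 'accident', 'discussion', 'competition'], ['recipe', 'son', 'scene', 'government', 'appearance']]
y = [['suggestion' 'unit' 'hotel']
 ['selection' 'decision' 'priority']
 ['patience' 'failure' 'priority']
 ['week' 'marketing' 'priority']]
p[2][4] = 'appearance'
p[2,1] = 'son'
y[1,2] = 'priority'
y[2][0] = 'patience'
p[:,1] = ['year', 'orange', 'son']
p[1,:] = ['energy', 'orange', 'accident', 'discussion', 'competition']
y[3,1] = 'marketing'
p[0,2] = 'drawing'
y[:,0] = ['suggestion', 'selection', 'patience', 'week']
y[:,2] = ['hotel', 'priority', 'priority', 'priority']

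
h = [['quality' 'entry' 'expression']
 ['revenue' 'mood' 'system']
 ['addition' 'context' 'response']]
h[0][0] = 'quality'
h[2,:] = ['addition', 'context', 'response']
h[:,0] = ['quality', 'revenue', 'addition']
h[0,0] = 'quality'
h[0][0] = 'quality'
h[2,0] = 'addition'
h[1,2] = 'system'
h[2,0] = 'addition'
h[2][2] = 'response'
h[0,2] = 'expression'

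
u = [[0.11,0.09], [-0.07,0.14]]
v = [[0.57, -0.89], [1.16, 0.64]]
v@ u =[[0.12,-0.07], [0.08,0.19]]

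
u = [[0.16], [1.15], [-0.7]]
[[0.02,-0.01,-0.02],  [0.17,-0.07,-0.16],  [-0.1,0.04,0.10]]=u @[[0.15, -0.06, -0.14]]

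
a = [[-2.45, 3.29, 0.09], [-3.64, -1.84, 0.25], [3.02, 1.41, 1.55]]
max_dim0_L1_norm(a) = 9.11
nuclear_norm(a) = 10.74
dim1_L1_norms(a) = [5.83, 5.73, 5.98]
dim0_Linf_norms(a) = [3.64, 3.29, 1.55]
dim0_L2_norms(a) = [5.33, 4.02, 1.57]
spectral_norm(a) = 5.44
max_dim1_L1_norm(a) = 5.98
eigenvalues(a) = [(-2.23+3.45j), (-2.23-3.45j), (1.72+0j)]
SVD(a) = [[-0.29, 0.96, 0.0], [-0.72, -0.22, 0.66], [0.63, 0.19, 0.75]] @ diag([5.43979602895972, 3.9551654925049027, 1.344873633547973]) @ [[0.96, 0.23, 0.14], [-0.24, 0.97, 0.08], [-0.12, -0.11, 0.99]]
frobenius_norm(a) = 6.86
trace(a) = -2.74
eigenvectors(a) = [[(0.04-0.62j), (0.04+0.62j), 0.04+0.00j], [0.66+0.00j, 0.66-0.00j, (0.03+0j)], [(-0.4+0.13j), (-0.4-0.13j), 1.00+0.00j]]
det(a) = 28.94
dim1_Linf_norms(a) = [3.29, 3.64, 3.02]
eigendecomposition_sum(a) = [[(-1.23+1.63j),(1.62+0.99j),(0.01-0.1j)], [(-1.82-1.19j),(-0.93+1.8j),(0.1+0j)], [(1.33+0.36j),0.21-1.27j,-0.06+0.02j]] + [[(-1.23-1.63j), (1.62-0.99j), (0.01+0.1j)], [-1.82+1.19j, (-0.93-1.8j), (0.1-0j)], [1.33-0.36j, 0.21+1.27j, -0.06-0.02j]] + [[(0.01-0j), (0.04-0j), 0.07-0.00j], [(0.01-0j), (0.03-0j), 0.04-0.00j], [0.35-0.00j, (0.99-0j), (1.68-0j)]]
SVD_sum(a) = [[-1.53, -0.37, -0.23], [-3.75, -0.89, -0.56], [3.32, 0.79, 0.49]] + [[-0.92, 3.66, 0.31],[0.21, -0.84, -0.07],[-0.18, 0.73, 0.06]] + [[-0.0, -0.00, 0.00], [-0.11, -0.10, 0.88], [-0.12, -0.12, 0.99]]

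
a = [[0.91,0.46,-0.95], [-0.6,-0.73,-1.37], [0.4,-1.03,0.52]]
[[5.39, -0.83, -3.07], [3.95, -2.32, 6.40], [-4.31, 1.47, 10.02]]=a @ [[0.40, 0.84, 1.16], [2.20, -0.34, -9.37], [-4.23, 1.51, -0.19]]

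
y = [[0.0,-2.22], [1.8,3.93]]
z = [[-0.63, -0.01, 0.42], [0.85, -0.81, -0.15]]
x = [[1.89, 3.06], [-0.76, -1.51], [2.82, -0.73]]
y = z @ x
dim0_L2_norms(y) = [1.8, 4.51]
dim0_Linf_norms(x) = [2.82, 3.06]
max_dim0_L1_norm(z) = 1.48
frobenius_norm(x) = 4.93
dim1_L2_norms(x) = [3.6, 1.69, 2.91]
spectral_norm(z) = 1.31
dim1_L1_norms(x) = [4.95, 2.27, 3.55]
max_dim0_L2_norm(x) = 3.49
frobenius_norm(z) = 1.41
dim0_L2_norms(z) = [1.06, 0.81, 0.45]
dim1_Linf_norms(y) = [2.22, 3.93]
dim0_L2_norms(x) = [3.48, 3.49]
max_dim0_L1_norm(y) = 6.15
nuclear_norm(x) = 6.82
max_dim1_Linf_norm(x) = 3.06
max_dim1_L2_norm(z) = 1.18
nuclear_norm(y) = 5.62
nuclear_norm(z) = 1.82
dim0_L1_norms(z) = [1.48, 0.82, 0.57]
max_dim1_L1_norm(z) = 1.81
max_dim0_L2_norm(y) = 4.51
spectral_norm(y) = 4.79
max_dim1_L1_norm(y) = 5.73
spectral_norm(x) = 4.12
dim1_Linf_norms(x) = [3.06, 1.51, 2.82]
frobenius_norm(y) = 4.86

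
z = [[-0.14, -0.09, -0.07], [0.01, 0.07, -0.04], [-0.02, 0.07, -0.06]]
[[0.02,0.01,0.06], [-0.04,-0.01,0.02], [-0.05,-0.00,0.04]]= z @ [[0.15, -0.27, -0.03], [-0.5, 0.08, -0.09], [0.12, 0.26, -0.74]]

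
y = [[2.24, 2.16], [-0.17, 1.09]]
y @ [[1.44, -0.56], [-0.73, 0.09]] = [[1.65, -1.06], [-1.04, 0.19]]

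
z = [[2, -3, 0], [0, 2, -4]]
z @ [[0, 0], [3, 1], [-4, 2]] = [[-9, -3], [22, -6]]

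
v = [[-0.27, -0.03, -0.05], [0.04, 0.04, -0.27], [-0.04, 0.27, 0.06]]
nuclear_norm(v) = 0.83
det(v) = -0.02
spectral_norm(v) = 0.29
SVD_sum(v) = [[0.0,-0.03,-0.03], [0.01,-0.12,-0.15], [-0.01,0.13,0.17]] + [[-0.27, 0.03, -0.04],[-0.0, 0.0, -0.00],[-0.06, 0.01, -0.01]] + [[-0.01, -0.03, 0.02], [0.03, 0.16, -0.12], [0.03, 0.13, -0.10]]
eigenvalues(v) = [(-0.28+0j), (0.05+0.27j), (0.05-0.27j)]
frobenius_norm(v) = 0.48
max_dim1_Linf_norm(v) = 0.27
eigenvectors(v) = [[(-0.99+0j), 0.02+0.09j, (0.02-0.09j)], [(0.01+0j), (0.71+0j), (0.71-0j)], [-0.13+0.00j, -0.03-0.70j, (-0.03+0.7j)]]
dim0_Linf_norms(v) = [0.27, 0.27, 0.27]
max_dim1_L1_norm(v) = 0.37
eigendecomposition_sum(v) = [[(-0.27+0j),0.01-0.00j,-0.04+0.00j], [0.00-0.00j,(-0+0j),0.00-0.00j], [(-0.04+0j),-0j,(-0+0j)]] + [[0.00+0.00j, (-0.02+0.01j), -0.01-0.02j], [(0.02-0j), 0.02+0.14j, -0.14+0.03j], [(-0-0.02j), 0.13-0.03j, 0.03+0.13j]] + [[0.00-0.00j,-0.02-0.01j,(-0.01+0.02j)],[(0.02+0j),(0.02-0.14j),(-0.14-0.03j)],[-0.00+0.02j,(0.13+0.03j),0.03-0.13j]]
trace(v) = -0.17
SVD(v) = [[-0.15, -0.98, 0.15], [-0.66, -0.01, -0.76], [0.74, -0.21, -0.64]] @ diag([0.290437729096519, 0.27614501654800205, 0.26436689534236474]) @ [[-0.05, 0.61, 0.79], [0.98, -0.10, 0.14], [-0.17, -0.78, 0.60]]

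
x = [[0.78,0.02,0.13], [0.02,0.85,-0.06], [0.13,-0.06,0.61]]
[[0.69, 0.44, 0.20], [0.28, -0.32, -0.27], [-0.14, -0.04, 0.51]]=x@[[0.94, 0.61, 0.13], [0.28, -0.41, -0.26], [-0.41, -0.23, 0.79]]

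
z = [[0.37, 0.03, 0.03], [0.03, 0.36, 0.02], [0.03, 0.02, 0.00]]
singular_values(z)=[0.4, 0.33, 0.0]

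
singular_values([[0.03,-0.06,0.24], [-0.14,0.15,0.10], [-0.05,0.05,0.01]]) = [0.26, 0.22, 0.0]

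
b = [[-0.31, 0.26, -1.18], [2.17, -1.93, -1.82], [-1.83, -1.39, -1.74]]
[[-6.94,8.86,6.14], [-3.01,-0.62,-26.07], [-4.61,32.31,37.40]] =b@[[0.07, -8.89, -16.35], [-3.22, -3.97, -3.33], [5.15, -6.05, -1.64]]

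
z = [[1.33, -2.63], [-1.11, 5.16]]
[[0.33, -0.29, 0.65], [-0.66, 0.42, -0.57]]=z @ [[-0.01, -0.10, 0.47], [-0.13, 0.06, -0.01]]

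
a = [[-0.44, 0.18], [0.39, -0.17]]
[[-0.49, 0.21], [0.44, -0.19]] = a@[[0.94, -0.28], [-0.43, 0.50]]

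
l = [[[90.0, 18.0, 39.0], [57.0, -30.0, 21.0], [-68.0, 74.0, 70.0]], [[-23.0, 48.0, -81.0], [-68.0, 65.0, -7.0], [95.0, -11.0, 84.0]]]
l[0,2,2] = 70.0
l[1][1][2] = -7.0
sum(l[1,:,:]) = 102.0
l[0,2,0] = -68.0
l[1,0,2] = -81.0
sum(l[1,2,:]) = 168.0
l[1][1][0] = -68.0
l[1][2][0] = 95.0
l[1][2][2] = 84.0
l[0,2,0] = -68.0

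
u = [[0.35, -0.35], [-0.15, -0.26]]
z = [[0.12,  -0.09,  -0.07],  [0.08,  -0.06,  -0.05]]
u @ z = [[0.01, -0.01, -0.01],[-0.04, 0.03, 0.02]]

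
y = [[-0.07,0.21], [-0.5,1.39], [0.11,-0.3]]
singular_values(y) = [1.53, 0.01]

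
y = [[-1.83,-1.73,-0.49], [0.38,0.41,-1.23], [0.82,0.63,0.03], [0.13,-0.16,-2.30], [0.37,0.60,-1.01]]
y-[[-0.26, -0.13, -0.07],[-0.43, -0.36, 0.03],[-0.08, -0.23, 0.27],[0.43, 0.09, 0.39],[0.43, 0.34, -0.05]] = [[-1.57, -1.6, -0.42], [0.81, 0.77, -1.26], [0.90, 0.86, -0.24], [-0.30, -0.25, -2.69], [-0.06, 0.26, -0.96]]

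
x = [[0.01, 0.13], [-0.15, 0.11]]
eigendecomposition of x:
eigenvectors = [[-0.24+0.64j, -0.24-0.64j], [(-0.73+0j), (-0.73-0j)]]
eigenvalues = [(0.06+0.13j), (0.06-0.13j)]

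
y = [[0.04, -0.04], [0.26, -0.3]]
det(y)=-0.002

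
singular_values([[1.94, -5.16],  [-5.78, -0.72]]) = [6.31, 4.95]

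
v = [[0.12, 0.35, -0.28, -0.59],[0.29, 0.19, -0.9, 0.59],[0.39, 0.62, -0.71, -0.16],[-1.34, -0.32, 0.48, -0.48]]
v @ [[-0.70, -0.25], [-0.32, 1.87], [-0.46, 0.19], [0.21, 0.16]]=[[-0.19, 0.48], [0.27, 0.21], [-0.18, 0.9], [0.72, -0.25]]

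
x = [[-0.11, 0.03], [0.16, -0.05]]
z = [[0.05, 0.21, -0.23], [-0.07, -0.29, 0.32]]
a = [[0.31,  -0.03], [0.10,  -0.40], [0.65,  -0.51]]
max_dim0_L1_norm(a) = 1.06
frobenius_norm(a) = 0.97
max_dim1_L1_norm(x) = 0.21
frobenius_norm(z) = 0.54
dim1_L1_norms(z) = [0.49, 0.68]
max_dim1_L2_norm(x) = 0.17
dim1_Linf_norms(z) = [0.23, 0.32]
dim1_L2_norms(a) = [0.31, 0.41, 0.83]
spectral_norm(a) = 0.93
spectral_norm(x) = 0.20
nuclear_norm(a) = 1.23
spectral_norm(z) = 0.54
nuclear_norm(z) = 0.54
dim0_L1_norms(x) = [0.27, 0.08]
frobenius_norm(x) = 0.20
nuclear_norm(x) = 0.21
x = z @ a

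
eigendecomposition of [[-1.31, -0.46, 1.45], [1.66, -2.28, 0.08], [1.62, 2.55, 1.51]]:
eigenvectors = [[-0.34+0.00j, (-0.02-0.56j), (-0.02+0.56j)], [-0.13+0.00j, (-0.67+0j), (-0.67-0j)], [(-0.93+0j), 0.33+0.36j, (0.33-0.36j)]]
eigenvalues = [(2.47+0j), (-2.28+1.36j), (-2.28-1.36j)]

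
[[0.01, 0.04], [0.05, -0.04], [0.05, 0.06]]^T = [[0.01, 0.05, 0.05], [0.04, -0.04, 0.06]]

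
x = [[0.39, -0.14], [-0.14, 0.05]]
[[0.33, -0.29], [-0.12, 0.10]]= x @ [[0.45, -0.12], [-1.08, 1.72]]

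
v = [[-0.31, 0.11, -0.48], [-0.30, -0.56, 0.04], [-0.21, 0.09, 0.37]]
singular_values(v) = [0.64, 0.63, 0.37]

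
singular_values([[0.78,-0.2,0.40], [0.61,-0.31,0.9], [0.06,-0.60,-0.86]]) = [1.5, 0.94, 0.27]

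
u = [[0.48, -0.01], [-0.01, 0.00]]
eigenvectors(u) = [[1.00, 0.02],[-0.02, 1.0]]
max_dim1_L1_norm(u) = 0.49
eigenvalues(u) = [0.48, -0.0]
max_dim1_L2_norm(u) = 0.48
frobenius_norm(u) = 0.48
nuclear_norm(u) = 0.48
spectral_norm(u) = 0.48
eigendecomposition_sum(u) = [[0.48, -0.01], [-0.01, 0.0]] + [[-0.0, -0.0], [-0.0, -0.00]]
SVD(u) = [[-1.0,  0.02], [0.02,  1.0]] @ diag([0.4802082429892863, 0.0002082429892862773]) @ [[-1.0, 0.02],[-0.02, -1.00]]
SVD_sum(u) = [[0.48, -0.01], [-0.01, 0.0]] + [[-0.0, -0.00], [-0.00, -0.0]]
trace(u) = 0.48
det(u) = -0.00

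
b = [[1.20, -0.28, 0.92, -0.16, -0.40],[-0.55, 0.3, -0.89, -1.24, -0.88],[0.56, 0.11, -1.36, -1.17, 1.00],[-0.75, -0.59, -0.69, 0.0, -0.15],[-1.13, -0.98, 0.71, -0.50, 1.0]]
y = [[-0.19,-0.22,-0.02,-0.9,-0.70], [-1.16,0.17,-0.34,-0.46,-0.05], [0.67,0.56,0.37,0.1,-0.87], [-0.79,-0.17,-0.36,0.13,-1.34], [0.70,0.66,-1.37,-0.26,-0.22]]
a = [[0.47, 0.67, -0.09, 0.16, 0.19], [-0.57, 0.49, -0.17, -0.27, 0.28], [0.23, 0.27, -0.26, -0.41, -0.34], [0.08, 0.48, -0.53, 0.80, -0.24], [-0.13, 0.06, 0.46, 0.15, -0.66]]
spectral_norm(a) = 1.24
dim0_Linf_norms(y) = [1.16, 0.66, 1.37, 0.9, 1.34]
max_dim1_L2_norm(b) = 2.13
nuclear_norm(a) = 4.21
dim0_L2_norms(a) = [0.79, 1.0, 0.77, 0.96, 0.85]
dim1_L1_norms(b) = [2.96, 3.86, 4.2, 2.18, 4.32]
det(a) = 0.34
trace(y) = 0.26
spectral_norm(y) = 1.96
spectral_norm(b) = 2.53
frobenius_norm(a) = 1.97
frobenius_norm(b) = 4.00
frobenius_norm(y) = 3.20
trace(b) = 1.14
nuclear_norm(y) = 6.67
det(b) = 7.77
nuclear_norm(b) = 8.32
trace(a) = 0.84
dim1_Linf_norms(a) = [0.67, 0.57, 0.41, 0.8, 0.66]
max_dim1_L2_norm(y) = 1.71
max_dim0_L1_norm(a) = 1.97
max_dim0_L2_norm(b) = 2.11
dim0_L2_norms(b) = [1.97, 1.22, 2.11, 1.78, 1.72]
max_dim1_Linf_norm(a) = 0.8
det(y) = 2.62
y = a @ b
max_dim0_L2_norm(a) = 1.0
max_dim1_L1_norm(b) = 4.32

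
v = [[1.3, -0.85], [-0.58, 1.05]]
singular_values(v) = [1.91, 0.46]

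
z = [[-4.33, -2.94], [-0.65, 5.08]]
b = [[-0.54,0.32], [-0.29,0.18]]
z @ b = [[3.19, -1.91],[-1.12, 0.71]]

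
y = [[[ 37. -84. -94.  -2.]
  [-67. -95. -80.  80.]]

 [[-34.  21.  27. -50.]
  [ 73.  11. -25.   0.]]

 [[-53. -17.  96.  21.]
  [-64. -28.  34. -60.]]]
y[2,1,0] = -64.0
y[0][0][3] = -2.0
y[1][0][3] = -50.0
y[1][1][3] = 0.0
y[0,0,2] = -94.0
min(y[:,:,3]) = -60.0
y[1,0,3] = -50.0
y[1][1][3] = 0.0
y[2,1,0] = -64.0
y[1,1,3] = 0.0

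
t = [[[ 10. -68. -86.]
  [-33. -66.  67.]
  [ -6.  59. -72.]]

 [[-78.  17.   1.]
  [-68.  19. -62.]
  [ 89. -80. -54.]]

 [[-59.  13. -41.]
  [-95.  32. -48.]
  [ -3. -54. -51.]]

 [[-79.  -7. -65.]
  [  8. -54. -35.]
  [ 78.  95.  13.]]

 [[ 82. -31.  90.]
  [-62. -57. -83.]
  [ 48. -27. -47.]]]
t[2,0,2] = -41.0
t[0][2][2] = -72.0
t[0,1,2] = 67.0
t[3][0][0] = -79.0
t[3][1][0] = 8.0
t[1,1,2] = -62.0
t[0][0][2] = -86.0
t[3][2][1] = 95.0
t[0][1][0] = -33.0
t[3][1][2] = -35.0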